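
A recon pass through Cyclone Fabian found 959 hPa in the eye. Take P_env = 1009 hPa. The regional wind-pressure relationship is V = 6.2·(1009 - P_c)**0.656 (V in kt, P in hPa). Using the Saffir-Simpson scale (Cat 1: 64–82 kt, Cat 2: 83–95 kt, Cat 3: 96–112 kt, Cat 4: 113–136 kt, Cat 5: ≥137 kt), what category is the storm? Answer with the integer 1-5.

1

ΔP = 1009 − 959 = 50 hPa.
V ≈ 6.2 × 50^0.656 = 6.2 × 13.02 ≈ 81 kt.
81 kt falls in the Category 1 band.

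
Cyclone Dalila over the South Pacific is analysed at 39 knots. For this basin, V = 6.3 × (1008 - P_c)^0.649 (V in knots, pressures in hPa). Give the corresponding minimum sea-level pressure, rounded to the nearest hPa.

ΔP = (V / 6.3)^(1/0.649) = (39/6.3)^1.541.
39/6.3 = 6.190; 6.190^1.541 ≈ 16.59 hPa.
P_c = 1008 − 16.59 = 991.41 ≈ 991 hPa.

991 hPa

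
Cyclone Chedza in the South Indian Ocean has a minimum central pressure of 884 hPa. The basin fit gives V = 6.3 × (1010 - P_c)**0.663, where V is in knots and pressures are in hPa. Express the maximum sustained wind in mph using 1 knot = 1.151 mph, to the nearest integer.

179 mph

ΔP = 1010 − 884 = 126 hPa.
V ≈ 6.3 × 126^0.663 = 6.3 × 24.691 ≈ 155.556 kt.
155.556 × 1.151 ≈ 179.04 mph → 179 mph.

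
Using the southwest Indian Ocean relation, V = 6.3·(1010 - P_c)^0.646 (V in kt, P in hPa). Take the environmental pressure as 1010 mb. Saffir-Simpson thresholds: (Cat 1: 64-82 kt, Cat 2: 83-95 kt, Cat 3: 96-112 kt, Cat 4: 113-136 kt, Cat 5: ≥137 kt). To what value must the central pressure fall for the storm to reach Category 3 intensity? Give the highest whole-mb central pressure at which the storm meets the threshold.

942 mb

Category 3 begins at V = 96 kt.
Required ΔP = (96/6.3)^(1/0.646) = 15.238^1.548 ≈ 67.79 mb.
P_c ≤ 1010 − 67.79 = 942.21, so the highest integer P_c is 942 mb.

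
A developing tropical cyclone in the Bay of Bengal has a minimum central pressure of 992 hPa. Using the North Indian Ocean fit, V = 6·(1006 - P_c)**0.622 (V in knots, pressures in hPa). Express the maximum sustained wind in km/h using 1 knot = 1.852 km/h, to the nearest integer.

57 km/h

ΔP = 1006 − 992 = 14 hPa.
V ≈ 6 × 14^0.622 = 6 × 5.163 ≈ 30.977 kt.
30.977 × 1.852 ≈ 57.37 km/h → 57 km/h.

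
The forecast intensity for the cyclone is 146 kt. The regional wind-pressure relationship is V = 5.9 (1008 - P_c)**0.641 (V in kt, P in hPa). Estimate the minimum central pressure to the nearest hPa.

859 hPa

ΔP = (V / 5.9)^(1/0.641) = (146/5.9)^1.560.
146/5.9 = 24.746; 24.746^1.560 ≈ 149.26 hPa.
P_c = 1008 − 149.26 = 858.74 ≈ 859 hPa.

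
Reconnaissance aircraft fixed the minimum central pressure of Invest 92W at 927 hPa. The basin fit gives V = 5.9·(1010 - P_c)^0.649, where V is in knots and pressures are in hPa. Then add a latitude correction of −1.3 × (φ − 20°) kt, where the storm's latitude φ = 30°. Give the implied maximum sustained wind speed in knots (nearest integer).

91 kt

ΔP = 1010 − 927 = 83 hPa.
83^0.649 ≈ 17.599.
V ≈ 5.9 × 17.599 ≈ 103.8 kt.
Latitude correction: −1.3 × (30 − 20) = -13 kt.
Corrected V ≈ 90.8 kt → 91 kt.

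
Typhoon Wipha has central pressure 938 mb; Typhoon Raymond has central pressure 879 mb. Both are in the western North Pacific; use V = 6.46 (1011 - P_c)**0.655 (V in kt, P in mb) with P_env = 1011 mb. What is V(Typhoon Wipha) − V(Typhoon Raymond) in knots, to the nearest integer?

-51 kt

Typhoon Wipha: ΔP = 73; V ≈ 6.46 × 73^0.655 ≈ 107.33 kt.
Typhoon Raymond: ΔP = 132; V ≈ 6.46 × 132^0.655 ≈ 158.20 kt.
Difference ≈ 107.33 − 158.20 = -50.87 → -51 kt.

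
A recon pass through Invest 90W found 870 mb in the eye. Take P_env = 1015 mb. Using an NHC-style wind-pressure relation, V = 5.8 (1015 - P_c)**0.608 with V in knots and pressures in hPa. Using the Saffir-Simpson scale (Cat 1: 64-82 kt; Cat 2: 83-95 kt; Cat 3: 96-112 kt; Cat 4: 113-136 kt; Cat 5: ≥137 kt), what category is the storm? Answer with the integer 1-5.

ΔP = 1015 − 870 = 145 mb.
V ≈ 5.8 × 145^0.608 = 5.8 × 20.61 ≈ 120 kt.
120 kt falls in the Category 4 band.

4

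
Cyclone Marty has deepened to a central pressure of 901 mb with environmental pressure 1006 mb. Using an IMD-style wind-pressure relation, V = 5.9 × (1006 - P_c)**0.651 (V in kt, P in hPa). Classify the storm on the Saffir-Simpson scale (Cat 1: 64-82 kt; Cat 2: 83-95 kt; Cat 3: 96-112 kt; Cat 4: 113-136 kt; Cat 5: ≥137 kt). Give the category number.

ΔP = 1006 − 901 = 105 mb.
V ≈ 5.9 × 105^0.651 = 5.9 × 20.69 ≈ 122 kt.
122 kt falls in the Category 4 band.

4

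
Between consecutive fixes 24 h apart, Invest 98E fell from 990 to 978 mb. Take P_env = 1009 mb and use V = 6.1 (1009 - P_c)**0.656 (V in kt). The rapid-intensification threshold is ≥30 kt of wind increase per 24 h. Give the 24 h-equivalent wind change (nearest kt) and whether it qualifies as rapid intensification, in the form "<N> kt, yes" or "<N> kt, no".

16 kt, no

V₁: ΔP = 19, V ≈ 6.1 × 19^0.656 ≈ 42.09 kt.
V₂: ΔP = 31, V ≈ 6.1 × 31^0.656 ≈ 58.03 kt.
ΔV over 24 h = 15.94 kt → 24 h equivalent = 15.94 × 24/24 ≈ 15.94 kt.
16 kt < 30 kt ⇒ not rapid intensification.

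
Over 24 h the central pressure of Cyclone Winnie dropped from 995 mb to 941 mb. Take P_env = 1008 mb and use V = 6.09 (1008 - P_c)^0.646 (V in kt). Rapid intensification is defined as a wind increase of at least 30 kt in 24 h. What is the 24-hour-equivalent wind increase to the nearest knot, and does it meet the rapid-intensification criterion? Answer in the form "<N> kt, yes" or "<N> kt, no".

60 kt, yes

V₁: ΔP = 13, V ≈ 6.09 × 13^0.646 ≈ 31.93 kt.
V₂: ΔP = 67, V ≈ 6.09 × 67^0.646 ≈ 92.10 kt.
ΔV over 24 h = 60.17 kt → 24 h equivalent = 60.17 × 24/24 ≈ 60.17 kt.
60 kt ≥ 30 kt ⇒ rapid intensification.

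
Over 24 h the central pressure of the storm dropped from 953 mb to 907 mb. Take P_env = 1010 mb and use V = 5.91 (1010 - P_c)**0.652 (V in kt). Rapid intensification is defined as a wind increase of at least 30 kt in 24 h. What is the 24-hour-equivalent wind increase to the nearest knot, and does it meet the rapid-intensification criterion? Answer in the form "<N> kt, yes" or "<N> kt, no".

V₁: ΔP = 57, V ≈ 5.91 × 57^0.652 ≈ 82.49 kt.
V₂: ΔP = 103, V ≈ 5.91 × 103^0.652 ≈ 121.33 kt.
ΔV over 24 h = 38.84 kt → 24 h equivalent = 38.84 × 24/24 ≈ 38.84 kt.
39 kt ≥ 30 kt ⇒ rapid intensification.

39 kt, yes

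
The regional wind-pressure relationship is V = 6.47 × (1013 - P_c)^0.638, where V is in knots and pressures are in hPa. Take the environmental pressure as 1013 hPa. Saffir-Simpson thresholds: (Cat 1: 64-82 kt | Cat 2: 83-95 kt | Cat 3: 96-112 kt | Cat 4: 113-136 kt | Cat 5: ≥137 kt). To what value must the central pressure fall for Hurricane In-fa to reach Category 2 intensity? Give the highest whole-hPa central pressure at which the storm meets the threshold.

958 hPa

Category 2 begins at V = 83 kt.
Required ΔP = (83/6.47)^(1/0.638) = 12.828^1.567 ≈ 54.57 hPa.
P_c ≤ 1013 − 54.57 = 958.43, so the highest integer P_c is 958 hPa.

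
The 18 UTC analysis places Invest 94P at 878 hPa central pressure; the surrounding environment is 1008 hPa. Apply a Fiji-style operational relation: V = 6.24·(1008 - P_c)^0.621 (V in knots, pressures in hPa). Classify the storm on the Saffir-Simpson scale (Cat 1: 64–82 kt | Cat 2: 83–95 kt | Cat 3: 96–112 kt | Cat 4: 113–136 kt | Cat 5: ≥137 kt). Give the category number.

ΔP = 1008 − 878 = 130 hPa.
V ≈ 6.24 × 130^0.621 = 6.24 × 20.55 ≈ 128 kt.
128 kt falls in the Category 4 band.

4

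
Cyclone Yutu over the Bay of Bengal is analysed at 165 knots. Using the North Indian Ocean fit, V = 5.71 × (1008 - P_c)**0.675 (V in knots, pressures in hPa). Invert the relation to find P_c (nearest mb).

862 mb

ΔP = (V / 5.71)^(1/0.675) = (165/5.71)^1.481.
165/5.71 = 28.897; 28.897^1.481 ≈ 145.96 mb.
P_c = 1008 − 145.96 = 862.04 ≈ 862 mb.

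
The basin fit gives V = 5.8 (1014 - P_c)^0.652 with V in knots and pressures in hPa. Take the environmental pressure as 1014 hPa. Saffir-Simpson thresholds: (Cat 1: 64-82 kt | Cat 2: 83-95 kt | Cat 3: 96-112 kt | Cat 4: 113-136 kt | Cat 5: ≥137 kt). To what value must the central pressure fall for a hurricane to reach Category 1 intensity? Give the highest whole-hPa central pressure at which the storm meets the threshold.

Category 1 begins at V = 64 kt.
Required ΔP = (64/5.8)^(1/0.652) = 11.034^1.534 ≈ 39.75 hPa.
P_c ≤ 1014 − 39.75 = 974.25, so the highest integer P_c is 974 hPa.

974 hPa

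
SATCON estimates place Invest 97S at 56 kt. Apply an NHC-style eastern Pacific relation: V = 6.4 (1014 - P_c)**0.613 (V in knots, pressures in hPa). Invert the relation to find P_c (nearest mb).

980 mb

ΔP = (V / 6.4)^(1/0.613) = (56/6.4)^1.631.
56/6.4 = 8.750; 8.750^1.631 ≈ 34.41 mb.
P_c = 1014 − 34.41 = 979.59 ≈ 980 mb.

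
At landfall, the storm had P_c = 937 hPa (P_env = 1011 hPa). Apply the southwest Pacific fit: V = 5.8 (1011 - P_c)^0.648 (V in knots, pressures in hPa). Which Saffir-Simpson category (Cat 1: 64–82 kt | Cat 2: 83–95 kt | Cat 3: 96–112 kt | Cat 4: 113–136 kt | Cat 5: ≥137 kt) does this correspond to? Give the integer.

2

ΔP = 1011 − 937 = 74 hPa.
V ≈ 5.8 × 74^0.648 = 5.8 × 16.27 ≈ 94 kt.
94 kt falls in the Category 2 band.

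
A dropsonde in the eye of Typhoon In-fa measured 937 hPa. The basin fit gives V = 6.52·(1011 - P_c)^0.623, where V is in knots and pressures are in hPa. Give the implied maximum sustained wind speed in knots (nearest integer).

ΔP = 1011 − 937 = 74 hPa.
74^0.623 ≈ 14.606.
V ≈ 6.52 × 14.606 ≈ 95.2 kt.

95 kt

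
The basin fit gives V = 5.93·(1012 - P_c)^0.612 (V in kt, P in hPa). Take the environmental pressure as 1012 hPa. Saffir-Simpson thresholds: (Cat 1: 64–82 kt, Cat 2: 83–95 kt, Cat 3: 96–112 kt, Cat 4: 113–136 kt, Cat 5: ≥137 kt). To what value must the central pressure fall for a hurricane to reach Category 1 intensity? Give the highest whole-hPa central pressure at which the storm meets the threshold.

963 hPa

Category 1 begins at V = 64 kt.
Required ΔP = (64/5.93)^(1/0.612) = 10.793^1.634 ≈ 48.77 hPa.
P_c ≤ 1012 − 48.77 = 963.23, so the highest integer P_c is 963 hPa.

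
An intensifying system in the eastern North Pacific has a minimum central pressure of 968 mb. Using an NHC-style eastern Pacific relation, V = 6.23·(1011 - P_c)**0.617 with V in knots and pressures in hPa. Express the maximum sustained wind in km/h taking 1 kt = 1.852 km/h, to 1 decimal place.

ΔP = 1011 − 968 = 43 mb.
V ≈ 6.23 × 43^0.617 = 6.23 × 10.182 ≈ 63.436 kt.
63.436 × 1.852 ≈ 117.48 km/h → 117.5 km/h.

117.5 km/h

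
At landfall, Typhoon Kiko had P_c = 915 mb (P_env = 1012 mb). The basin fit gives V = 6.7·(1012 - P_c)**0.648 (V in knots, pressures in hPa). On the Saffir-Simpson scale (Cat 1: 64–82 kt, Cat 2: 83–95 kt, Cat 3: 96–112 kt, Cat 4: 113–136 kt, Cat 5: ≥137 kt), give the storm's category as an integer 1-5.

4

ΔP = 1012 − 915 = 97 mb.
V ≈ 6.7 × 97^0.648 = 6.7 × 19.38 ≈ 130 kt.
130 kt falls in the Category 4 band.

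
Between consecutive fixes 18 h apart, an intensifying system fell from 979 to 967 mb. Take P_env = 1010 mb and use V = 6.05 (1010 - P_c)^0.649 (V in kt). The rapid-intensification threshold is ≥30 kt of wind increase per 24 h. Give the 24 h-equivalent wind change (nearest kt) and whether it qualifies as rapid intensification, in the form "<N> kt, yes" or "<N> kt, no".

V₁: ΔP = 31, V ≈ 6.05 × 31^0.649 ≈ 56.19 kt.
V₂: ΔP = 43, V ≈ 6.05 × 43^0.649 ≈ 69.48 kt.
ΔV over 18 h = 13.29 kt → 24 h equivalent = 13.29 × 24/18 ≈ 17.72 kt.
18 kt < 30 kt ⇒ not rapid intensification.

18 kt, no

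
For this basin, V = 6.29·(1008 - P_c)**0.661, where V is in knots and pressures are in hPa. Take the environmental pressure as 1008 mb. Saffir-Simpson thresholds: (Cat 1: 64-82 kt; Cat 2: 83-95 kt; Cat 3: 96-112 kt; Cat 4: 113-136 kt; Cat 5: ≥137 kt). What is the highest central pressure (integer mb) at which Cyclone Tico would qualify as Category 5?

Category 5 begins at V = 137 kt.
Required ΔP = (137/6.29)^(1/0.661) = 21.781^1.513 ≈ 105.76 mb.
P_c ≤ 1008 − 105.76 = 902.24, so the highest integer P_c is 902 mb.

902 mb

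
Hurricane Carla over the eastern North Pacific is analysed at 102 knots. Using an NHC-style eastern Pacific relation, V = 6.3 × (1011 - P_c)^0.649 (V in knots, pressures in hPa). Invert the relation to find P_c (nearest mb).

ΔP = (V / 6.3)^(1/0.649) = (102/6.3)^1.541.
102/6.3 = 16.190; 16.190^1.541 ≈ 72.99 mb.
P_c = 1011 − 72.99 = 938.01 ≈ 938 mb.

938 mb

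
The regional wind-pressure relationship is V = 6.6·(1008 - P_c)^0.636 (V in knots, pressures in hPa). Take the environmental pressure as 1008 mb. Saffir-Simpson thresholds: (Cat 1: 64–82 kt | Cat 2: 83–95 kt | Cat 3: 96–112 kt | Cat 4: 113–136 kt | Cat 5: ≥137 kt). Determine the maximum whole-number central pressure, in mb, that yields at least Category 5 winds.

890 mb

Category 5 begins at V = 137 kt.
Required ΔP = (137/6.6)^(1/0.636) = 20.758^1.572 ≈ 117.77 mb.
P_c ≤ 1008 − 117.77 = 890.23, so the highest integer P_c is 890 mb.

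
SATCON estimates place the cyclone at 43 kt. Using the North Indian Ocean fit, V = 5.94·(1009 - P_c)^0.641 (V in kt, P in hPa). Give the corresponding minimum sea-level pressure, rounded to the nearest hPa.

987 hPa

ΔP = (V / 5.94)^(1/0.641) = (43/5.94)^1.560.
43/5.94 = 7.239; 7.239^1.560 ≈ 21.94 hPa.
P_c = 1009 − 21.94 = 987.06 ≈ 987 hPa.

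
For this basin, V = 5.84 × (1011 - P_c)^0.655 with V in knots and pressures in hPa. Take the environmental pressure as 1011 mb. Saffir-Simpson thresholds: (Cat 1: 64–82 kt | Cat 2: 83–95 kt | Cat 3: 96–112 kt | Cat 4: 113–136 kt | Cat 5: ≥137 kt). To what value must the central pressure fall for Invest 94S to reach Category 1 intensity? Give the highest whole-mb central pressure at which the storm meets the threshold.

Category 1 begins at V = 64 kt.
Required ΔP = (64/5.84)^(1/0.655) = 10.959^1.527 ≈ 38.68 mb.
P_c ≤ 1011 − 38.68 = 972.32, so the highest integer P_c is 972 mb.

972 mb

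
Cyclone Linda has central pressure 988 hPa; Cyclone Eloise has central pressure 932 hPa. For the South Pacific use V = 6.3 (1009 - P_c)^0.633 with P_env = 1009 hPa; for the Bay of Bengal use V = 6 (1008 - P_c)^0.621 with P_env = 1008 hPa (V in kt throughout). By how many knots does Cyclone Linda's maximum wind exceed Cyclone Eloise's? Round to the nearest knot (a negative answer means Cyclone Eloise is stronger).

Cyclone Linda: ΔP = 21; V ≈ 6.3 × 21^0.633 ≈ 43.28 kt.
Cyclone Eloise: ΔP = 76; V ≈ 6 × 76^0.621 ≈ 88.34 kt.
Difference ≈ 43.28 − 88.34 = -45.06 → -45 kt.

-45 kt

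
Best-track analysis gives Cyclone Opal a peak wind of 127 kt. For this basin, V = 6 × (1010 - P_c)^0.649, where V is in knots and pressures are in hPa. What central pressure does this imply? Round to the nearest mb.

ΔP = (V / 6)^(1/0.649) = (127/6)^1.541.
127/6 = 21.167; 21.167^1.541 ≈ 110.31 mb.
P_c = 1010 − 110.31 = 899.69 ≈ 900 mb.

900 mb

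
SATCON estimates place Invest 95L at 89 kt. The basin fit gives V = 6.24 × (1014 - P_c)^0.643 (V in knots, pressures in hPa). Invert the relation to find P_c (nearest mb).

952 mb

ΔP = (V / 6.24)^(1/0.643) = (89/6.24)^1.555.
89/6.24 = 14.263; 14.263^1.555 ≈ 62.38 mb.
P_c = 1014 − 62.38 = 951.62 ≈ 952 mb.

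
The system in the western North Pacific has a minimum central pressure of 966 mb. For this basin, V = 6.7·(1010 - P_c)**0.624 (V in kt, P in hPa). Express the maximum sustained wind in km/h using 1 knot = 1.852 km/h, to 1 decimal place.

131.6 km/h

ΔP = 1010 − 966 = 44 mb.
V ≈ 6.7 × 44^0.624 = 6.7 × 10.605 ≈ 71.054 kt.
71.054 × 1.852 ≈ 131.59 km/h → 131.6 km/h.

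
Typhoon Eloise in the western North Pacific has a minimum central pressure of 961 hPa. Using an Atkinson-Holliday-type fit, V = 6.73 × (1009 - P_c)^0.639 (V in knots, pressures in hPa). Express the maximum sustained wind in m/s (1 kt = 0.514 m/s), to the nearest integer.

ΔP = 1009 − 961 = 48 hPa.
V ≈ 6.73 × 48^0.639 = 6.73 × 11.866 ≈ 79.860 kt.
79.860 × 0.514 ≈ 41.05 m/s → 41 m/s.

41 m/s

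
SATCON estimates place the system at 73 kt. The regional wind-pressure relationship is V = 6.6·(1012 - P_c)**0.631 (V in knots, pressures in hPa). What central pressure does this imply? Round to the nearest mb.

967 mb

ΔP = (V / 6.6)^(1/0.631) = (73/6.6)^1.585.
73/6.6 = 11.061; 11.061^1.585 ≈ 45.10 mb.
P_c = 1012 − 45.10 = 966.90 ≈ 967 mb.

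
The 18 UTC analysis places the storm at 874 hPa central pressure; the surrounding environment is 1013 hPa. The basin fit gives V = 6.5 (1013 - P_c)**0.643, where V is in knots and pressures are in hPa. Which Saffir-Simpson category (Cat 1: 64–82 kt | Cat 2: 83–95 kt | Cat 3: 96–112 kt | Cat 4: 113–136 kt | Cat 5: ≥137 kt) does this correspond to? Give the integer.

5

ΔP = 1013 − 874 = 139 hPa.
V ≈ 6.5 × 139^0.643 = 6.5 × 23.88 ≈ 155 kt.
155 kt falls in the Category 5 band.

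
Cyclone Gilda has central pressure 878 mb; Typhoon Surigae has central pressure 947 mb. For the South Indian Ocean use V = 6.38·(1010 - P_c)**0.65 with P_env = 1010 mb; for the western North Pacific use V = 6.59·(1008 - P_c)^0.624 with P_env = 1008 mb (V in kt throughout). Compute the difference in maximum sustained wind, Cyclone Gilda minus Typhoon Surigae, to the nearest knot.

Cyclone Gilda: ΔP = 132; V ≈ 6.38 × 132^0.65 ≈ 152.47 kt.
Typhoon Surigae: ΔP = 61; V ≈ 6.59 × 61^0.624 ≈ 85.69 kt.
Difference ≈ 152.47 − 85.69 = 66.78 → 67 kt.

67 kt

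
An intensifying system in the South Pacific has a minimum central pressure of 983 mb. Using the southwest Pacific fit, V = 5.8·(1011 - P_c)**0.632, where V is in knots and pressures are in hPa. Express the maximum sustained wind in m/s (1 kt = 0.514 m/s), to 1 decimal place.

24.5 m/s

ΔP = 1011 − 983 = 28 mb.
V ≈ 5.8 × 28^0.632 = 5.8 × 8.215 ≈ 47.647 kt.
47.647 × 0.514 ≈ 24.49 m/s → 24.5 m/s.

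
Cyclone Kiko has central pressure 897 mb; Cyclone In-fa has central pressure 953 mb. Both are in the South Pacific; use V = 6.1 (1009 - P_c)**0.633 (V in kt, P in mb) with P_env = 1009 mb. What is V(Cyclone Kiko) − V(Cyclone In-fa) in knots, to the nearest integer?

Cyclone Kiko: ΔP = 112; V ≈ 6.1 × 112^0.633 ≈ 120.92 kt.
Cyclone In-fa: ΔP = 56; V ≈ 6.1 × 56^0.633 ≈ 77.97 kt.
Difference ≈ 120.92 − 77.97 = 42.95 → 43 kt.

43 kt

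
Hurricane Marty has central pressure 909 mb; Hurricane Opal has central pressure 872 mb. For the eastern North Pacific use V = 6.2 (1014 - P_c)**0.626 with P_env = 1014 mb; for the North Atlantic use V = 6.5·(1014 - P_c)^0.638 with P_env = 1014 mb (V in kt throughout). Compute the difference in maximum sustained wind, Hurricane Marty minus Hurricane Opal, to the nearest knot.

Hurricane Marty: ΔP = 105; V ≈ 6.2 × 105^0.626 ≈ 114.20 kt.
Hurricane Opal: ΔP = 142; V ≈ 6.5 × 142^0.638 ≈ 153.49 kt.
Difference ≈ 114.20 − 153.49 = -39.29 → -39 kt.

-39 kt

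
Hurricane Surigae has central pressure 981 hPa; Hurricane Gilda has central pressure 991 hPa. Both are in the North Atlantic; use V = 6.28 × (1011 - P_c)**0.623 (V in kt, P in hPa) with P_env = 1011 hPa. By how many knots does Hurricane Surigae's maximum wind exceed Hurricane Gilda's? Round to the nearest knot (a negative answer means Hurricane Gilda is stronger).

Hurricane Surigae: ΔP = 30; V ≈ 6.28 × 30^0.623 ≈ 52.26 kt.
Hurricane Gilda: ΔP = 20; V ≈ 6.28 × 20^0.623 ≈ 40.60 kt.
Difference ≈ 52.26 − 40.60 = 11.66 → 12 kt.

12 kt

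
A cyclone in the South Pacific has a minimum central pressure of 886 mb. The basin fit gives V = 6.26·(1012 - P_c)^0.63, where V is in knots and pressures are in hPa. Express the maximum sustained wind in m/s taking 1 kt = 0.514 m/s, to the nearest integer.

68 m/s

ΔP = 1012 − 886 = 126 mb.
V ≈ 6.26 × 126^0.63 = 6.26 × 21.049 ≈ 131.767 kt.
131.767 × 0.514 ≈ 67.73 m/s → 68 m/s.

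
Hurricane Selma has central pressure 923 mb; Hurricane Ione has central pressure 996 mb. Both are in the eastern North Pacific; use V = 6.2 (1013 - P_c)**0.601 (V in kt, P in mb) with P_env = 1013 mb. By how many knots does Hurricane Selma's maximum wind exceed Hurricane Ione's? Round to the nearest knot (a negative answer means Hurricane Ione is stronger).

59 kt

Hurricane Selma: ΔP = 90; V ≈ 6.2 × 90^0.601 ≈ 92.66 kt.
Hurricane Ione: ΔP = 17; V ≈ 6.2 × 17^0.601 ≈ 34.03 kt.
Difference ≈ 92.66 − 34.03 = 58.63 → 59 kt.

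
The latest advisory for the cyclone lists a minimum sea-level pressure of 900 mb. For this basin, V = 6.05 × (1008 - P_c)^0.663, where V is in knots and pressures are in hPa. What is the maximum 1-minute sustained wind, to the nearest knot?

135 kt

ΔP = 1008 − 900 = 108 mb.
108^0.663 ≈ 22.293.
V ≈ 6.05 × 22.293 ≈ 134.9 kt.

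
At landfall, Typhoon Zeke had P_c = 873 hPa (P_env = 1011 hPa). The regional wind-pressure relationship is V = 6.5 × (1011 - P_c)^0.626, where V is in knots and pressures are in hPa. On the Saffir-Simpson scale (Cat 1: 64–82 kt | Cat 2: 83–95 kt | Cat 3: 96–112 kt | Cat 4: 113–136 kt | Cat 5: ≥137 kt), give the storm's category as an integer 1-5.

5

ΔP = 1011 − 873 = 138 hPa.
V ≈ 6.5 × 138^0.626 = 6.5 × 21.86 ≈ 142 kt.
142 kt falls in the Category 5 band.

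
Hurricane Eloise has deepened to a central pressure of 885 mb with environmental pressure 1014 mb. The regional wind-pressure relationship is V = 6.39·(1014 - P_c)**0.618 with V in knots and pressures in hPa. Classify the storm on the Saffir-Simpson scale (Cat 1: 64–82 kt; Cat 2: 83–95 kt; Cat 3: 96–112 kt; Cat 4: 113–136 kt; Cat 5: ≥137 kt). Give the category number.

ΔP = 1014 − 885 = 129 mb.
V ≈ 6.39 × 129^0.618 = 6.39 × 20.15 ≈ 129 kt.
129 kt falls in the Category 4 band.

4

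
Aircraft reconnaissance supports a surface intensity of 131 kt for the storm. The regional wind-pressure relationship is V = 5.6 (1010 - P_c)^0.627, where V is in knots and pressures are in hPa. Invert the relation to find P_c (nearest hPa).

ΔP = (V / 5.6)^(1/0.627) = (131/5.6)^1.595.
131/5.6 = 23.393; 23.393^1.595 ≈ 152.60 hPa.
P_c = 1010 − 152.60 = 857.40 ≈ 857 hPa.

857 hPa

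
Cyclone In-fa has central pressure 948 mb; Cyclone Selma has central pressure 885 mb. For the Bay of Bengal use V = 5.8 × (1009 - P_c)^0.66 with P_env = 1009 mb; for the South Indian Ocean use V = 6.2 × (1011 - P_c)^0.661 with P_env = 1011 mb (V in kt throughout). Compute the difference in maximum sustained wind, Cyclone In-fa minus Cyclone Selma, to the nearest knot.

Cyclone In-fa: ΔP = 61; V ≈ 5.8 × 61^0.66 ≈ 87.45 kt.
Cyclone Selma: ΔP = 126; V ≈ 6.2 × 126^0.661 ≈ 151.61 kt.
Difference ≈ 87.45 − 151.61 = -64.16 → -64 kt.

-64 kt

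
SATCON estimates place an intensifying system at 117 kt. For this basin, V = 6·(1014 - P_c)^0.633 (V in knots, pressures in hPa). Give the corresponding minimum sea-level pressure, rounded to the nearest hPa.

ΔP = (V / 6)^(1/0.633) = (117/6)^1.580.
117/6 = 19.500; 19.500^1.580 ≈ 109.14 hPa.
P_c = 1014 − 109.14 = 904.86 ≈ 905 hPa.

905 hPa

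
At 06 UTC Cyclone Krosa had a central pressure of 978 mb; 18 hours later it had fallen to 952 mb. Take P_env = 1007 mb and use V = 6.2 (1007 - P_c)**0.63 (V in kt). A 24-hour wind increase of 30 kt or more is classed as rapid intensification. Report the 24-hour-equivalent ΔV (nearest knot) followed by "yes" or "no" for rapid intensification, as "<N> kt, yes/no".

V₁: ΔP = 29, V ≈ 6.2 × 29^0.63 ≈ 51.73 kt.
V₂: ΔP = 55, V ≈ 6.2 × 55^0.63 ≈ 77.41 kt.
ΔV over 18 h = 25.68 kt → 24 h equivalent = 25.68 × 24/18 ≈ 34.24 kt.
34 kt ≥ 30 kt ⇒ rapid intensification.

34 kt, yes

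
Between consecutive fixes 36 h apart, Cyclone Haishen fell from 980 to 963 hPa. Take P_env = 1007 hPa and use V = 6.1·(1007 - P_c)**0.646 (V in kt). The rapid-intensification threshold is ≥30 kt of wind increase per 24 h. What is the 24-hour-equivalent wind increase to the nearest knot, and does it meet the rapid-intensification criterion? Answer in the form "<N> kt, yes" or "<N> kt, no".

13 kt, no

V₁: ΔP = 27, V ≈ 6.1 × 27^0.646 ≈ 51.29 kt.
V₂: ΔP = 44, V ≈ 6.1 × 44^0.646 ≈ 70.31 kt.
ΔV over 36 h = 19.02 kt → 24 h equivalent = 19.02 × 24/36 ≈ 12.68 kt.
13 kt < 30 kt ⇒ not rapid intensification.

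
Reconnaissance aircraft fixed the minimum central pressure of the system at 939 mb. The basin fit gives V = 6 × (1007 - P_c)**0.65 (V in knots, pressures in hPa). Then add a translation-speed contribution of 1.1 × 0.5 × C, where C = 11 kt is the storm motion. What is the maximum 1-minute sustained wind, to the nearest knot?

99 kt

ΔP = 1007 − 939 = 68 mb.
68^0.65 ≈ 15.529.
V ≈ 6 × 15.529 ≈ 93.2 kt.
Translation term: 1.1 × 0.5 × 11 = 6.05 kt.
Corrected V ≈ 99.25 kt → 99 kt.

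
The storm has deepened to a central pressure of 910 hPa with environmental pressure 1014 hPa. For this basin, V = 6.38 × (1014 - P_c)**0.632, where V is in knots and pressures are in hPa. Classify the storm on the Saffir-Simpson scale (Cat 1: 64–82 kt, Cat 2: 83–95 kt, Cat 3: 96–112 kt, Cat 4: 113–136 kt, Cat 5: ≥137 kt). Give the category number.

4

ΔP = 1014 − 910 = 104 hPa.
V ≈ 6.38 × 104^0.632 = 6.38 × 18.83 ≈ 120 kt.
120 kt falls in the Category 4 band.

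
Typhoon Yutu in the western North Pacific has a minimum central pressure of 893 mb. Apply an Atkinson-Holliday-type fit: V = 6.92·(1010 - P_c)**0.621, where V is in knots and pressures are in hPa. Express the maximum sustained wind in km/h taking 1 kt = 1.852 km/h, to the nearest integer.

ΔP = 1010 − 893 = 117 mb.
V ≈ 6.92 × 117^0.621 = 6.92 × 19.246 ≈ 133.183 kt.
133.183 × 1.852 ≈ 246.66 km/h → 247 km/h.

247 km/h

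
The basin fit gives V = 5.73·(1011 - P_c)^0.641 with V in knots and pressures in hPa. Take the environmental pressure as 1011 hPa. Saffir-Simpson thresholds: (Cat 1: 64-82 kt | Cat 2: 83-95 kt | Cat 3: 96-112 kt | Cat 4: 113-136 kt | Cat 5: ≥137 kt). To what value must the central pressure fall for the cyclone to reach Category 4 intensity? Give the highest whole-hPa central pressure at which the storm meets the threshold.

Category 4 begins at V = 113 kt.
Required ΔP = (113/5.73)^(1/0.641) = 19.721^1.560 ≈ 104.75 hPa.
P_c ≤ 1011 − 104.75 = 906.25, so the highest integer P_c is 906 hPa.

906 hPa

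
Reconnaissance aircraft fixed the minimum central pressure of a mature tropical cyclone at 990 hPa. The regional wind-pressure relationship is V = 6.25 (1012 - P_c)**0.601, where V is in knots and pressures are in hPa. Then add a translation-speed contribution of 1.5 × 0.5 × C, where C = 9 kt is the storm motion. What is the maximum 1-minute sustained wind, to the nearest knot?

47 kt

ΔP = 1012 − 990 = 22 hPa.
22^0.601 ≈ 6.409.
V ≈ 6.25 × 6.409 ≈ 40.1 kt.
Translation term: 1.5 × 0.5 × 9 = 6.75 kt.
Corrected V ≈ 46.85 kt → 47 kt.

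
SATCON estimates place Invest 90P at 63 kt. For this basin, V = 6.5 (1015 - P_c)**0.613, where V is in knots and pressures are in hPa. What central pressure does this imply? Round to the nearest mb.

ΔP = (V / 6.5)^(1/0.613) = (63/6.5)^1.631.
63/6.5 = 9.692; 9.692^1.631 ≈ 40.66 mb.
P_c = 1015 − 40.66 = 974.34 ≈ 974 mb.

974 mb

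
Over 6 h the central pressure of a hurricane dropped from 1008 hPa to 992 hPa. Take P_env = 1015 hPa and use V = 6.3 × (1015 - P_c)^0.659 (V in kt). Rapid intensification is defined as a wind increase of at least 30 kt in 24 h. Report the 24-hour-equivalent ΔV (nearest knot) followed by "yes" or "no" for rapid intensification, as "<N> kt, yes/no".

108 kt, yes

V₁: ΔP = 7, V ≈ 6.3 × 7^0.659 ≈ 22.71 kt.
V₂: ΔP = 23, V ≈ 6.3 × 23^0.659 ≈ 49.74 kt.
ΔV over 6 h = 27.03 kt → 24 h equivalent = 27.03 × 24/6 ≈ 108.12 kt.
108 kt ≥ 30 kt ⇒ rapid intensification.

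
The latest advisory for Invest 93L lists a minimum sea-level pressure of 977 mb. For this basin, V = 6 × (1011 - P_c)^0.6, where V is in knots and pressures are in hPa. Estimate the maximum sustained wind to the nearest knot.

50 kt

ΔP = 1011 − 977 = 34 mb.
34^0.6 ≈ 8.296.
V ≈ 6 × 8.296 ≈ 49.8 kt.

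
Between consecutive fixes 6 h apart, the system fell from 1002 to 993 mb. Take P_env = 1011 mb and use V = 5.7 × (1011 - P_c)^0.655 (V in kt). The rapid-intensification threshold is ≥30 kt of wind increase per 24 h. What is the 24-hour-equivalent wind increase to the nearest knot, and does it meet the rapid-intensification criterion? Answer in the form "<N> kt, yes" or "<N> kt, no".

V₁: ΔP = 9, V ≈ 5.7 × 9^0.655 ≈ 24.04 kt.
V₂: ΔP = 18, V ≈ 5.7 × 18^0.655 ≈ 37.85 kt.
ΔV over 6 h = 13.81 kt → 24 h equivalent = 13.81 × 24/6 ≈ 55.24 kt.
55 kt ≥ 30 kt ⇒ rapid intensification.

55 kt, yes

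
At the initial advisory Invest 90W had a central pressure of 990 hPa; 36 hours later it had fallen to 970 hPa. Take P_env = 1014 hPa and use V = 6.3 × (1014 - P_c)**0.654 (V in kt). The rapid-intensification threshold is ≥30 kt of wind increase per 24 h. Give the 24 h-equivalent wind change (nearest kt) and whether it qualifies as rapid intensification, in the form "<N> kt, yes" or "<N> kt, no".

V₁: ΔP = 24, V ≈ 6.3 × 24^0.654 ≈ 50.35 kt.
V₂: ΔP = 44, V ≈ 6.3 × 44^0.654 ≈ 74.84 kt.
ΔV over 36 h = 24.49 kt → 24 h equivalent = 24.49 × 24/36 ≈ 16.33 kt.
16 kt < 30 kt ⇒ not rapid intensification.

16 kt, no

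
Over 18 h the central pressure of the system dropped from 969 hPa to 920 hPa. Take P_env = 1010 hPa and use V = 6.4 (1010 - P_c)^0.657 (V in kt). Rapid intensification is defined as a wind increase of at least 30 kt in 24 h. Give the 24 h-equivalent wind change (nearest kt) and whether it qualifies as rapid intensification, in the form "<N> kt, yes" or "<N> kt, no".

66 kt, yes

V₁: ΔP = 41, V ≈ 6.4 × 41^0.657 ≈ 73.41 kt.
V₂: ΔP = 90, V ≈ 6.4 × 90^0.657 ≈ 123.06 kt.
ΔV over 18 h = 49.65 kt → 24 h equivalent = 49.65 × 24/18 ≈ 66.20 kt.
66 kt ≥ 30 kt ⇒ rapid intensification.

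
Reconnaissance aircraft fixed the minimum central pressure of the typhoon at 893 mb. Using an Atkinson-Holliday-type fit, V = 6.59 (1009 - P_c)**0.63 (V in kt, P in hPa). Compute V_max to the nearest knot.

ΔP = 1009 − 893 = 116 mb.
116^0.63 ≈ 19.981.
V ≈ 6.59 × 19.981 ≈ 131.7 kt.

132 kt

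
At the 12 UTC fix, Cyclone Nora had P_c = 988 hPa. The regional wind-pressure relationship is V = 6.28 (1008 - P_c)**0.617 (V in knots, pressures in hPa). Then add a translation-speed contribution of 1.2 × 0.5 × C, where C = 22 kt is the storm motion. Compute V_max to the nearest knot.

53 kt

ΔP = 1008 − 988 = 20 hPa.
20^0.617 ≈ 6.349.
V ≈ 6.28 × 6.349 ≈ 39.9 kt.
Translation term: 1.2 × 0.5 × 22 = 13.2 kt.
Corrected V ≈ 53.1 kt → 53 kt.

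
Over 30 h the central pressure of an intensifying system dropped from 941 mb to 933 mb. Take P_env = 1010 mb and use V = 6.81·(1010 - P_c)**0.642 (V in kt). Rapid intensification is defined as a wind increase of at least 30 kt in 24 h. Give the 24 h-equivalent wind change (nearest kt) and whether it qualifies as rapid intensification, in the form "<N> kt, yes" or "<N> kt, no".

6 kt, no

V₁: ΔP = 69, V ≈ 6.81 × 69^0.642 ≈ 103.20 kt.
V₂: ΔP = 77, V ≈ 6.81 × 77^0.642 ≈ 110.73 kt.
ΔV over 30 h = 7.53 kt → 24 h equivalent = 7.53 × 24/30 ≈ 6.02 kt.
6 kt < 30 kt ⇒ not rapid intensification.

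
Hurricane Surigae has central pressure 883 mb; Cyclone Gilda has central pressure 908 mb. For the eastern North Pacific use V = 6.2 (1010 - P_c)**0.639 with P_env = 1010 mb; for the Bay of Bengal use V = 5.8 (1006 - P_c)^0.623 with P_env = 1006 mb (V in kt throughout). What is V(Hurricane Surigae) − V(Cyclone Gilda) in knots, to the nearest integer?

36 kt

Hurricane Surigae: ΔP = 127; V ≈ 6.2 × 127^0.639 ≈ 137.00 kt.
Cyclone Gilda: ΔP = 98; V ≈ 5.8 × 98^0.623 ≈ 100.92 kt.
Difference ≈ 137.00 − 100.92 = 36.08 → 36 kt.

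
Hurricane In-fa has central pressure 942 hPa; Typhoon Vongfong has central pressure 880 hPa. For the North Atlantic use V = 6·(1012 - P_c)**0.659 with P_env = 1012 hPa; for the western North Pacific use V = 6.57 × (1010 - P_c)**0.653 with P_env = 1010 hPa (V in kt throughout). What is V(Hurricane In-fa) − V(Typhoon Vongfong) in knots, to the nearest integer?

-59 kt

Hurricane In-fa: ΔP = 70; V ≈ 6 × 70^0.659 ≈ 98.64 kt.
Typhoon Vongfong: ΔP = 130; V ≈ 6.57 × 130^0.653 ≈ 157.75 kt.
Difference ≈ 98.64 − 157.75 = -59.11 → -59 kt.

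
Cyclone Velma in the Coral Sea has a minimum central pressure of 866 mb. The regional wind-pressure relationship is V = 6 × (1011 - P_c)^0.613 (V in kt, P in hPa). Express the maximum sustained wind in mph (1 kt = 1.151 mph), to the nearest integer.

ΔP = 1011 − 866 = 145 mb.
V ≈ 6 × 145^0.613 = 6 × 21.131 ≈ 126.786 kt.
126.786 × 1.151 ≈ 145.93 mph → 146 mph.

146 mph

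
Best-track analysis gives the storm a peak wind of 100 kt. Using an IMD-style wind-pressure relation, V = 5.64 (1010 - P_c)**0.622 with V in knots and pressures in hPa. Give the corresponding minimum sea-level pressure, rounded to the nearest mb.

ΔP = (V / 5.64)^(1/0.622) = (100/5.64)^1.608.
100/5.64 = 17.730; 17.730^1.608 ≈ 101.76 mb.
P_c = 1010 − 101.76 = 908.24 ≈ 908 mb.

908 mb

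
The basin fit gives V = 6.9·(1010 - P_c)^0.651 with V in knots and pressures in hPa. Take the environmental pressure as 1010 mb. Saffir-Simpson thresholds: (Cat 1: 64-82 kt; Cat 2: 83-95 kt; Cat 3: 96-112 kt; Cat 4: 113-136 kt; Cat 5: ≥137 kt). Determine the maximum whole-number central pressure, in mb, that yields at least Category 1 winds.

Category 1 begins at V = 64 kt.
Required ΔP = (64/6.9)^(1/0.651) = 9.275^1.536 ≈ 30.61 mb.
P_c ≤ 1010 − 30.61 = 979.39, so the highest integer P_c is 979 mb.

979 mb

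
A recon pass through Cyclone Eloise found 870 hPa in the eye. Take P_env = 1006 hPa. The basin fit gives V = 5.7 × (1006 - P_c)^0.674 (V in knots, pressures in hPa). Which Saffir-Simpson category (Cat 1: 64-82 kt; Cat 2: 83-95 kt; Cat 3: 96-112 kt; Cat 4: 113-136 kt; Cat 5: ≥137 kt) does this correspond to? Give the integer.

ΔP = 1006 − 870 = 136 hPa.
V ≈ 5.7 × 136^0.674 = 5.7 × 27.42 ≈ 156 kt.
156 kt falls in the Category 5 band.

5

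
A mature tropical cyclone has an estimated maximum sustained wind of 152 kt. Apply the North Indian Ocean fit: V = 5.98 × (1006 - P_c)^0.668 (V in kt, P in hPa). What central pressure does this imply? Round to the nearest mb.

879 mb

ΔP = (V / 5.98)^(1/0.668) = (152/5.98)^1.497.
152/5.98 = 25.418; 25.418^1.497 ≈ 126.91 mb.
P_c = 1006 − 126.91 = 879.09 ≈ 879 mb.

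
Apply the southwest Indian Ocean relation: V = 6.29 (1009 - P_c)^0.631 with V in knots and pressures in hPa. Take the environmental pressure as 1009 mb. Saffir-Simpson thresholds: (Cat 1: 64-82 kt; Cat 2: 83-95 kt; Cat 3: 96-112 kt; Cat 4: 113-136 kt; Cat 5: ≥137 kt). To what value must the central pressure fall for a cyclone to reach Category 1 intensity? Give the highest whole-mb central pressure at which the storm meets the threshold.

969 mb

Category 1 begins at V = 64 kt.
Required ΔP = (64/6.29)^(1/0.631) = 10.175^1.585 ≈ 39.51 mb.
P_c ≤ 1009 − 39.51 = 969.49, so the highest integer P_c is 969 mb.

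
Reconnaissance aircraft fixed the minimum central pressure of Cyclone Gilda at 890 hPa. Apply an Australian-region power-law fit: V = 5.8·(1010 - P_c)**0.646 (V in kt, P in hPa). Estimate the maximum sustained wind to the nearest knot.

128 kt

ΔP = 1010 − 890 = 120 hPa.
120^0.646 ≈ 22.037.
V ≈ 5.8 × 22.037 ≈ 127.8 kt.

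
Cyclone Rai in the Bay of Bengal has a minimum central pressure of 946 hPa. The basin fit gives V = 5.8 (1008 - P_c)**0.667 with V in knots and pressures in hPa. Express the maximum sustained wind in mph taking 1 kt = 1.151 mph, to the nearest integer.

ΔP = 1008 − 946 = 62 hPa.
V ≈ 5.8 × 62^0.667 = 5.8 × 15.686 ≈ 90.982 kt.
90.982 × 1.151 ≈ 104.72 mph → 105 mph.

105 mph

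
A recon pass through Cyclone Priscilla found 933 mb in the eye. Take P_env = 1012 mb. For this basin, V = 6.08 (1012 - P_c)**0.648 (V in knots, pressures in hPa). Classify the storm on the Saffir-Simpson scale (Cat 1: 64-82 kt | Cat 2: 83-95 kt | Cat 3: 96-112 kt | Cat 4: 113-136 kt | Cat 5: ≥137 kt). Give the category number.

ΔP = 1012 − 933 = 79 mb.
V ≈ 6.08 × 79^0.648 = 6.08 × 16.97 ≈ 103 kt.
103 kt falls in the Category 3 band.

3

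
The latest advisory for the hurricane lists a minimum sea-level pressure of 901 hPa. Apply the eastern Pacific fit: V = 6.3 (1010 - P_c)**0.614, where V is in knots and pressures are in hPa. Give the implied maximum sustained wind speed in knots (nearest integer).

112 kt

ΔP = 1010 − 901 = 109 hPa.
109^0.614 ≈ 17.823.
V ≈ 6.3 × 17.823 ≈ 112.3 kt.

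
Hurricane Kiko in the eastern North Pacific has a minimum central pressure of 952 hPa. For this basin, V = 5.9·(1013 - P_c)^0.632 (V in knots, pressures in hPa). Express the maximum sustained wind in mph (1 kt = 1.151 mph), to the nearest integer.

91 mph

ΔP = 1013 − 952 = 61 hPa.
V ≈ 5.9 × 61^0.632 = 5.9 × 13.438 ≈ 79.283 kt.
79.283 × 1.151 ≈ 91.25 mph → 91 mph.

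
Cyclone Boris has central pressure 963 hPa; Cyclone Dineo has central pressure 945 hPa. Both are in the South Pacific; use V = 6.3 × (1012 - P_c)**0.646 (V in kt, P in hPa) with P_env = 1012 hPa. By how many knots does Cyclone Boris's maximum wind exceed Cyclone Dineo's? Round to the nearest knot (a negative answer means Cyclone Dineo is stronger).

-17 kt

Cyclone Boris: ΔP = 49; V ≈ 6.3 × 49^0.646 ≈ 77.84 kt.
Cyclone Dineo: ΔP = 67; V ≈ 6.3 × 67^0.646 ≈ 95.28 kt.
Difference ≈ 77.84 − 95.28 = -17.44 → -17 kt.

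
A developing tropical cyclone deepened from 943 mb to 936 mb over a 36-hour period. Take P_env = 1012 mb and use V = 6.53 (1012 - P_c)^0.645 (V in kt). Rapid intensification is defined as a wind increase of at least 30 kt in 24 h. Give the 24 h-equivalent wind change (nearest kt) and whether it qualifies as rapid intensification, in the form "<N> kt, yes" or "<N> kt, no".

4 kt, no

V₁: ΔP = 69, V ≈ 6.53 × 69^0.645 ≈ 100.22 kt.
V₂: ΔP = 76, V ≈ 6.53 × 76^0.645 ≈ 106.67 kt.
ΔV over 36 h = 6.45 kt → 24 h equivalent = 6.45 × 24/36 ≈ 4.30 kt.
4 kt < 30 kt ⇒ not rapid intensification.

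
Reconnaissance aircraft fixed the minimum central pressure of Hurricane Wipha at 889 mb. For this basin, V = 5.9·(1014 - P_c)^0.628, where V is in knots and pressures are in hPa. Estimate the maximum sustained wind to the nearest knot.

122 kt

ΔP = 1014 − 889 = 125 mb.
125^0.628 ≈ 20.742.
V ≈ 5.9 × 20.742 ≈ 122.4 kt.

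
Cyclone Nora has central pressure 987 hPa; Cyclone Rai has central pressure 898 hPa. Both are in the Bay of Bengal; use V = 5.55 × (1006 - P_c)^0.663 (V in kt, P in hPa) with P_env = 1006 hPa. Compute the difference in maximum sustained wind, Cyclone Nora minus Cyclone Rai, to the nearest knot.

-85 kt

Cyclone Nora: ΔP = 19; V ≈ 5.55 × 19^0.663 ≈ 39.09 kt.
Cyclone Rai: ΔP = 108; V ≈ 5.55 × 108^0.663 ≈ 123.72 kt.
Difference ≈ 39.09 − 123.72 = -84.63 → -85 kt.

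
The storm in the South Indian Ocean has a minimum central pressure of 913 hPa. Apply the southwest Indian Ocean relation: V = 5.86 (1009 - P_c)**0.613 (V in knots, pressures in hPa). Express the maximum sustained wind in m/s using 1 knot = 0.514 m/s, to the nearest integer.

ΔP = 1009 − 913 = 96 hPa.
V ≈ 5.86 × 96^0.613 = 5.86 × 16.411 ≈ 96.168 kt.
96.168 × 0.514 ≈ 49.43 m/s → 49 m/s.

49 m/s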